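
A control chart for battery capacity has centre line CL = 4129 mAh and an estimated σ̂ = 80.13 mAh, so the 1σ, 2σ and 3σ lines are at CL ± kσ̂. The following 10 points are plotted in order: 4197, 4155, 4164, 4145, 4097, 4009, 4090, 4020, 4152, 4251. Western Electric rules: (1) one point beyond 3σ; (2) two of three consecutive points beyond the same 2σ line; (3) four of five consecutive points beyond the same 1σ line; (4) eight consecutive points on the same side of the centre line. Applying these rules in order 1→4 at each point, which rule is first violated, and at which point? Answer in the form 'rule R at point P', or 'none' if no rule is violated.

Zone of each point (C = within 1σ̂, B = 1σ̂–2σ̂, A = 2σ̂–3σ̂, * = beyond 3σ̂; sign = side of CL): 1:+C, 2:+C, 3:+C, 4:+C, 5:-C, 6:-B, 7:-C, 8:-B, 9:+C, 10:+B
No rule fires across all 10 points.

none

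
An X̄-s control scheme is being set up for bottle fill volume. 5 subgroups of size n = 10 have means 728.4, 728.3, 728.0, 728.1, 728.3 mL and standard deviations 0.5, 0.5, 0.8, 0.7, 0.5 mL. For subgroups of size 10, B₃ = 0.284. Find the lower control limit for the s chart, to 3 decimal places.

0.170

s̄ = (0.5 + 0.5 + 0.8 + 0.7 + 0.5) / 5 = 0.6000
LCL_s = B₃·s̄ = 0.284 × 0.6000 = 0.1704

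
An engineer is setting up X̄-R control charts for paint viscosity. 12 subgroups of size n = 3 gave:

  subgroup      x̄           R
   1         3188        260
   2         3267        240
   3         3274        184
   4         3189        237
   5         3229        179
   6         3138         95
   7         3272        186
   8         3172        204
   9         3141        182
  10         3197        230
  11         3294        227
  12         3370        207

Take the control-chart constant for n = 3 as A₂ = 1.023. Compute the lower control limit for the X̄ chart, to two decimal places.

3020.34

X̄̄ = (3188 + 3267 + 3274 + 3189 + 3229 + 3138 + 3272 + 3172 + 3141 + 3197 + 3294 + 3370) / 12 = 38731.0000 / 12 = 3227.5833
R̄ = (260 + 240 + 184 + 237 + 179 + 95 + 186 + 204 + 182 + 230 + 227 + 207) / 12 = 2431.0000 / 12 = 202.5833
LCL = X̄̄ − A₂·R̄ = 3227.5833 − 1.023 × 202.5833 = 3020.3406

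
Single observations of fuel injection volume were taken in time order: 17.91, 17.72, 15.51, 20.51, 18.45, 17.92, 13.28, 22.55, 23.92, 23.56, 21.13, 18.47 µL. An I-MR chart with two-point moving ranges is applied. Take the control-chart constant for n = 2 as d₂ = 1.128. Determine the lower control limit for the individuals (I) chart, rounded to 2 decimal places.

X̄ = (17.91 + 17.72 + 15.51 + 20.51 + 18.45 + 17.92 + 13.28 + 22.55 + 23.92 + 23.56 + 21.13 + 18.47) / 12 = 19.2442
Moving ranges: 0.19, 2.21, 5.00, 2.06, 0.53, 4.64, 9.27, 1.37, 0.36, 2.43, 2.66; M̄R̄ = 30.7200 / 11 = 2.7927
LCL = X̄ − 3·M̄R̄/d₂ = 19.2442 − 3 × 2.7927 / 1.128 = 11.8167

11.82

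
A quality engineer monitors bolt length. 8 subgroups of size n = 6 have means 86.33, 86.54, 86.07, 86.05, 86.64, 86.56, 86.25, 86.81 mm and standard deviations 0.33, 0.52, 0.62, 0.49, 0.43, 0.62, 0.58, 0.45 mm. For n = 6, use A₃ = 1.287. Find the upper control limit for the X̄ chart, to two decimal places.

87.06

X̄̄ = (86.33 + 86.54 + 86.07 + 86.05 + 86.64 + 86.56 + 86.25 + 86.81) / 8 = 86.4062
s̄ = (0.33 + 0.52 + 0.62 + 0.49 + 0.43 + 0.62 + 0.58 + 0.45) / 8 = 0.5050
UCL = X̄̄ + A₃·s̄ = 86.4062 + 1.287 × 0.5050 = 87.0562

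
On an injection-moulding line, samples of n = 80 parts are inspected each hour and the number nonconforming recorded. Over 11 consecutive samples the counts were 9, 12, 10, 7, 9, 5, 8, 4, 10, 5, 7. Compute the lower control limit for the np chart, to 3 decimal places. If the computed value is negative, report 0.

p̄ = Σdᵢ / (k·n) = 86 / (11 × 80) = 0.09773
LCL = np̄ − 3·√(np̄(1−p̄)) = 7.8182 − 3 × 2.6560 = -0.1497 → 0 (negative, so LCL = 0)

0.000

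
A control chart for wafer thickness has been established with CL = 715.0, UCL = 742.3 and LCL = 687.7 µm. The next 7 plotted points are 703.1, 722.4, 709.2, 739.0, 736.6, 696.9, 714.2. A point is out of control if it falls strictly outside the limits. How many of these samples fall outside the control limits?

All 7 points lie within [687.7, 742.3].

0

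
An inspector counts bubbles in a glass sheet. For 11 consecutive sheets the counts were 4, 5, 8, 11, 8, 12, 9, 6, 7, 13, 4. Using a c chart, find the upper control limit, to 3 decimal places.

c̄ = (4 + 5 + 8 + 11 + 8 + 12 + 9 + 6 + 7 + 13 + 4) / 11 = 87 / 11 = 7.9091
UCL = c̄ + 3√c̄ = 7.9091 + 3 × √7.9091 = 7.9091 + 3 × 2.8123 = 16.3460

16.346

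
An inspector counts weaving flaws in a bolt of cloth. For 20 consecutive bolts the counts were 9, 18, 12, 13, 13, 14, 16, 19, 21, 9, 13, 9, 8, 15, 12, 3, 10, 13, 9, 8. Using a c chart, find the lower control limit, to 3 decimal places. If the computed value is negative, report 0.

c̄ = (9 + 18 + 12 + 13 + 13 + 14 + 16 + 19 + 21 + 9 + 13 + 9 + 8 + 15 + 12 + 3 + 10 + 13 + 9 + 8) / 20 = 244 / 20 = 12.2000
LCL = c̄ − 3√c̄ = 12.2000 − 3 × 3.4928 = 1.7215

1.721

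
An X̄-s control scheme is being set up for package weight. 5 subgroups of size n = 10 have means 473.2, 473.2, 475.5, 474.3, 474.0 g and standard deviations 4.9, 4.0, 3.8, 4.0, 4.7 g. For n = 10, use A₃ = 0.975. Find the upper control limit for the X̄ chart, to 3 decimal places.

478.213

X̄̄ = (473.2 + 473.2 + 475.5 + 474.3 + 474.0) / 5 = 474.0400
s̄ = (4.9 + 4.0 + 3.8 + 4.0 + 4.7) / 5 = 4.2800
UCL = X̄̄ + A₃·s̄ = 474.0400 + 0.975 × 4.2800 = 478.2130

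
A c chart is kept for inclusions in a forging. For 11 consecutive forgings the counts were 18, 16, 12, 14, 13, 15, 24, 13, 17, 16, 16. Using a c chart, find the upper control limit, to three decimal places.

27.750

c̄ = (18 + 16 + 12 + 14 + 13 + 15 + 24 + 13 + 17 + 16 + 16) / 11 = 174 / 11 = 15.8182
UCL = c̄ + 3√c̄ = 15.8182 + 3 × √15.8182 = 15.8182 + 3 × 3.9772 = 27.7498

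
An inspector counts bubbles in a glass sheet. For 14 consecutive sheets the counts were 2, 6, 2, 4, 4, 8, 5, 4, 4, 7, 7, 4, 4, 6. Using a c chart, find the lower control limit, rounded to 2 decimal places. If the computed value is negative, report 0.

0.00

c̄ = (2 + 6 + 2 + 4 + 4 + 8 + 5 + 4 + 4 + 7 + 7 + 4 + 4 + 6) / 14 = 67 / 14 = 4.7857
LCL = c̄ − 3√c̄ = 4.7857 − 3 × 2.1876 = -1.7772 → 0 (cannot be negative)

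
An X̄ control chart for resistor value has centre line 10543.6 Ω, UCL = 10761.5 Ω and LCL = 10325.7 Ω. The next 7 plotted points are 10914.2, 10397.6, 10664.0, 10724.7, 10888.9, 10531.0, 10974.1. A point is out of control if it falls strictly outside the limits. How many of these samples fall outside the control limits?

3

Compare each point to [10325.7, 10761.5]: sample 1 = 10914.2 > UCL; sample 5 = 10888.9 > UCL; sample 7 = 10974.1 > UCL.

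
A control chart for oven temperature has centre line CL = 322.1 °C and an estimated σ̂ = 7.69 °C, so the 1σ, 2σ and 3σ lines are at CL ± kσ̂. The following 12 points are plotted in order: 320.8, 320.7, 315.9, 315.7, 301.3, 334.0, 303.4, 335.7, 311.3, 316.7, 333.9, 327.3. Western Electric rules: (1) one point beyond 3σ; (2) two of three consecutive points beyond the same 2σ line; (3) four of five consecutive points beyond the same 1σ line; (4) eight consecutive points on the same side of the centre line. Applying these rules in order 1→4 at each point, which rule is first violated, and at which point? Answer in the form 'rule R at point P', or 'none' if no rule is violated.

Zone of each point (C = within 1σ̂, B = 1σ̂–2σ̂, A = 2σ̂–3σ̂, * = beyond 3σ̂; sign = side of CL): 1:-C, 2:-C, 3:-C, 4:-C, 5:-A, 6:+B, 7:-A, 8:+B, 9:-B, 10:-C, 11:+B, 12:+C
Rule 2 (two of three consecutive points beyond the same 2σ limit) is satisfied at point 7.

rule 2 at point 7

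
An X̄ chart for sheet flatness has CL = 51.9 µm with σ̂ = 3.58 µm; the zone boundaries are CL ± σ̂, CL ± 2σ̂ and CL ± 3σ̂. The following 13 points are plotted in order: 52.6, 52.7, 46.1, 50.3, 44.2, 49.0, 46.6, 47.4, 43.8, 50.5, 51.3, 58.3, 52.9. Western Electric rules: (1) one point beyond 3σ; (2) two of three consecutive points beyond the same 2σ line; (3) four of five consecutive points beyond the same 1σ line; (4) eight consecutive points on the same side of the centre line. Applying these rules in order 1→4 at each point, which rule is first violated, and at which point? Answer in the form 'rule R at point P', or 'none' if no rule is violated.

rule 3 at point 9

Zone of each point (C = within 1σ̂, B = 1σ̂–2σ̂, A = 2σ̂–3σ̂, * = beyond 3σ̂; sign = side of CL): 1:+C, 2:+C, 3:-B, 4:-C, 5:-A, 6:-C, 7:-B, 8:-B, 9:-A, 10:-C, 11:-C, 12:+B, 13:+C
Rule 3 (four of five consecutive points beyond the same 1σ limit) is satisfied at point 9.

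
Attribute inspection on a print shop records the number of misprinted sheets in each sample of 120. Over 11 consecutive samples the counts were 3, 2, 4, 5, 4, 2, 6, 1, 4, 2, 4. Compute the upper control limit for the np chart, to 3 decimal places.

p̄ = Σdᵢ / (k·n) = 37 / (11 × 120) = 0.02803
UCL = np̄ + 3·√(np̄(1−p̄)) = 3.3636 + 3 × √(3.3636×0.97197) = 3.3636 + 3 × 1.8081 = 8.7880

8.788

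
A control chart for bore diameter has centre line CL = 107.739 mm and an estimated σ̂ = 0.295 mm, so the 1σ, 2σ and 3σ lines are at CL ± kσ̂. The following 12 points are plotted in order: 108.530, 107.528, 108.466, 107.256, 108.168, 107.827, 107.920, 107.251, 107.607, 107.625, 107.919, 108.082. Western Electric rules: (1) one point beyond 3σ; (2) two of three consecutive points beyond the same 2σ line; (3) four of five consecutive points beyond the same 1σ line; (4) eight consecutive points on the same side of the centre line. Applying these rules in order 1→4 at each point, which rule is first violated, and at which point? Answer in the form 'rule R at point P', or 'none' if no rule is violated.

Zone of each point (C = within 1σ̂, B = 1σ̂–2σ̂, A = 2σ̂–3σ̂, * = beyond 3σ̂; sign = side of CL): 1:+A, 2:-C, 3:+A, 4:-B, 5:+B, 6:+C, 7:+C, 8:-B, 9:-C, 10:-C, 11:+C, 12:+B
Rule 2 (two of three consecutive points beyond the same 2σ limit) is satisfied at point 3.

rule 2 at point 3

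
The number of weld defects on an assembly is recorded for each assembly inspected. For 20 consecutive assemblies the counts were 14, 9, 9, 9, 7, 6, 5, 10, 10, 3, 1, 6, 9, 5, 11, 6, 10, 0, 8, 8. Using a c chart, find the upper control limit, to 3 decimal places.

c̄ = (14 + 9 + 9 + 9 + 7 + 6 + 5 + 10 + 10 + 3 + 1 + 6 + 9 + 5 + 11 + 6 + 10 + 0 + 8 + 8) / 20 = 146 / 20 = 7.3000
UCL = c̄ + 3√c̄ = 7.3000 + 3 × √7.3000 = 7.3000 + 3 × 2.7019 = 15.4056

15.406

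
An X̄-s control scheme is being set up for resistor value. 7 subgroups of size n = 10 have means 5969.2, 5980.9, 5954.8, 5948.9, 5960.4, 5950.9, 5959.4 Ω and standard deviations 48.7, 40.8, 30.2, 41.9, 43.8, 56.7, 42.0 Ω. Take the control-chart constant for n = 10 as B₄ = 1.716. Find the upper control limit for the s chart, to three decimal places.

s̄ = (48.7 + 40.8 + 30.2 + 41.9 + 43.8 + 56.7 + 42.0) / 7 = 43.4429
UCL_s = B₄·s̄ = 1.716 × 43.4429 = 74.5479

74.548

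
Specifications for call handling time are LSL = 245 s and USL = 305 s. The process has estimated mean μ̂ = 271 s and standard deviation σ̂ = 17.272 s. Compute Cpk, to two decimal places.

Cpu = (USL − μ̂) / (3σ̂) = (305 − 271) / (3 × 17.272) = 0.6562; Cpl = (μ̂ − LSL) / (3σ̂) = (271 − 245) / (3 × 17.272) = 0.5018; Cpk = min(Cpu, Cpl) = 0.5018

0.50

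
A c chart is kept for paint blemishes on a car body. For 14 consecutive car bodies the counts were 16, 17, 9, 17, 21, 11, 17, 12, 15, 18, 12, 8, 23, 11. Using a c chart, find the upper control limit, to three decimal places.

c̄ = (16 + 17 + 9 + 17 + 21 + 11 + 17 + 12 + 15 + 18 + 12 + 8 + 23 + 11) / 14 = 207 / 14 = 14.7857
UCL = c̄ + 3√c̄ = 14.7857 + 3 × √14.7857 = 14.7857 + 3 × 3.8452 = 26.3214

26.321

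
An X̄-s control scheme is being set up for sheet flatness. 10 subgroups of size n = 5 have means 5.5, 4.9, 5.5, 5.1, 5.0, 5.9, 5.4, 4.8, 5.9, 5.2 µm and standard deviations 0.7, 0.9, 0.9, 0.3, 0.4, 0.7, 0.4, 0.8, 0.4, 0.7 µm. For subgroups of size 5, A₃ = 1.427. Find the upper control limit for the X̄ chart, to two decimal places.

6.20

X̄̄ = (5.5 + 4.9 + 5.5 + 5.1 + 5.0 + 5.9 + 5.4 + 4.8 + 5.9 + 5.2) / 10 = 5.3200
s̄ = (0.7 + 0.9 + 0.9 + 0.3 + 0.4 + 0.7 + 0.4 + 0.8 + 0.4 + 0.7) / 10 = 0.6200
UCL = X̄̄ + A₃·s̄ = 5.3200 + 1.427 × 0.6200 = 6.2047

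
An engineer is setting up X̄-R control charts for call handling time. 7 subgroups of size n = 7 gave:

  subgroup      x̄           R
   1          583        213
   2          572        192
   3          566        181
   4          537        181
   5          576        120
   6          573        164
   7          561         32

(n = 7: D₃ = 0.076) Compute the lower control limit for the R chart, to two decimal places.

11.76

R̄ = (213 + 192 + 181 + 181 + 120 + 164 + 32) / 7 = 1083.0000 / 7 = 154.7143
LCL_R = D₃·R̄ = 0.076 × 154.7143 = 11.7583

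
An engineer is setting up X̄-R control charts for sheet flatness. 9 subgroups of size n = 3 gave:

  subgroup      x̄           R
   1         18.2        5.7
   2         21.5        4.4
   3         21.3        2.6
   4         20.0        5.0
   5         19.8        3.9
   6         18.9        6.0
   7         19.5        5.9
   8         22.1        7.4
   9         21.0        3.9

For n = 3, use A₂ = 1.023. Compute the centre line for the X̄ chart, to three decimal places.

X̄̄ = (18.2 + 21.5 + 21.3 + 20.0 + 19.8 + 18.9 + 19.5 + 22.1 + 21.0) / 9 = 182.3000 / 9 = 20.2556
CL = X̄̄ = 20.2556

20.256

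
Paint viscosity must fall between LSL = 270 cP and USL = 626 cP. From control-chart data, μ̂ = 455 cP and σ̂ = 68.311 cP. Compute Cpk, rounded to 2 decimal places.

0.83

Cpu = (USL − μ̂) / (3σ̂) = (626 − 455) / (3 × 68.311) = 0.8344; Cpl = (μ̂ − LSL) / (3σ̂) = (455 − 270) / (3 × 68.311) = 0.9027; Cpk = min(Cpu, Cpl) = 0.8344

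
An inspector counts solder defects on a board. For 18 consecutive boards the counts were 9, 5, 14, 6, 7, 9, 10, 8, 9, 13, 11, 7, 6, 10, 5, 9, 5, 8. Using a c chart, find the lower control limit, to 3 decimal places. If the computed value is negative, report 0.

c̄ = (9 + 5 + 14 + 6 + 7 + 9 + 10 + 8 + 9 + 13 + 11 + 7 + 6 + 10 + 5 + 9 + 5 + 8) / 18 = 151 / 18 = 8.3889
LCL = c̄ − 3√c̄ = 8.3889 − 3 × 2.8964 = -0.3002 → 0 (cannot be negative)

0.000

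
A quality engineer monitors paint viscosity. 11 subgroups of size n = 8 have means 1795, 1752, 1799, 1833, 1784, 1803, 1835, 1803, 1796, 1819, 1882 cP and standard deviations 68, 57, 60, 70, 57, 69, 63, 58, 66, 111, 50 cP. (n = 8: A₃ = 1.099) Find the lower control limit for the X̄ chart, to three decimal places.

X̄̄ = (1795 + 1752 + 1799 + 1833 + 1784 + 1803 + 1835 + 1803 + 1796 + 1819 + 1882) / 11 = 1809.1818
s̄ = (68 + 57 + 60 + 70 + 57 + 69 + 63 + 58 + 66 + 111 + 50) / 11 = 66.2727
LCL = X̄̄ − A₃·s̄ = 1809.1818 − 1.099 × 66.2727 = 1736.3481

1736.348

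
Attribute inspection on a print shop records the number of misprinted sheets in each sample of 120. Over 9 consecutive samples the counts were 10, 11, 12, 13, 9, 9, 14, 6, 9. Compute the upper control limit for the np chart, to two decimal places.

p̄ = Σdᵢ / (k·n) = 93 / (9 × 120) = 0.08611
UCL = np̄ + 3·√(np̄(1−p̄)) = 10.3333 + 3 × √(10.3333×0.91389) = 10.3333 + 3 × 3.0730 = 19.5524

19.55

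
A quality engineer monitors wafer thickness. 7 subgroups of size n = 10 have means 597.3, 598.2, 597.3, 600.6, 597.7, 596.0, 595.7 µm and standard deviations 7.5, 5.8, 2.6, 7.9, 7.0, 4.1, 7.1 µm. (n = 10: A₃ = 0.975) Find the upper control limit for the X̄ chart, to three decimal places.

603.393

X̄̄ = (597.3 + 598.2 + 597.3 + 600.6 + 597.7 + 596.0 + 595.7) / 7 = 597.5429
s̄ = (7.5 + 5.8 + 2.6 + 7.9 + 7.0 + 4.1 + 7.1) / 7 = 6.0000
UCL = X̄̄ + A₃·s̄ = 597.5429 + 0.975 × 6.0000 = 603.3929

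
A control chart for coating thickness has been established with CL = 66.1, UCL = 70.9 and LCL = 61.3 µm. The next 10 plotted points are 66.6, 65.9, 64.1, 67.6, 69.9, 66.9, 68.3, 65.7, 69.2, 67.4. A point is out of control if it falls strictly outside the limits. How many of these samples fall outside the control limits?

0

All 10 points lie within [61.3, 70.9].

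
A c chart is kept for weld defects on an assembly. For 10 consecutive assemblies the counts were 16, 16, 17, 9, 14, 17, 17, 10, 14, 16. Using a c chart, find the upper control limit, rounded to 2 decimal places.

c̄ = (16 + 16 + 17 + 9 + 14 + 17 + 17 + 10 + 14 + 16) / 10 = 146 / 10 = 14.6000
UCL = c̄ + 3√c̄ = 14.6000 + 3 × √14.6000 = 14.6000 + 3 × 3.8210 = 26.0630

26.06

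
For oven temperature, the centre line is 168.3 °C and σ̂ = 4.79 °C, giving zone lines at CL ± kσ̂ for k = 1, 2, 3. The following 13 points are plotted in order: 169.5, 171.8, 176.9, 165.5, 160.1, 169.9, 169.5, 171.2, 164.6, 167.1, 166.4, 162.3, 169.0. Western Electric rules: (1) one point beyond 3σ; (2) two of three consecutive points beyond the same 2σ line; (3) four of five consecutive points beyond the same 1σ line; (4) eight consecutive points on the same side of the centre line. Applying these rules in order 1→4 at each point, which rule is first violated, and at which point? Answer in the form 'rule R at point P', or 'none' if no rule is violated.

Zone of each point (C = within 1σ̂, B = 1σ̂–2σ̂, A = 2σ̂–3σ̂, * = beyond 3σ̂; sign = side of CL): 1:+C, 2:+C, 3:+B, 4:-C, 5:-B, 6:+C, 7:+C, 8:+C, 9:-C, 10:-C, 11:-C, 12:-B, 13:+C
No rule fires across all 13 points.

none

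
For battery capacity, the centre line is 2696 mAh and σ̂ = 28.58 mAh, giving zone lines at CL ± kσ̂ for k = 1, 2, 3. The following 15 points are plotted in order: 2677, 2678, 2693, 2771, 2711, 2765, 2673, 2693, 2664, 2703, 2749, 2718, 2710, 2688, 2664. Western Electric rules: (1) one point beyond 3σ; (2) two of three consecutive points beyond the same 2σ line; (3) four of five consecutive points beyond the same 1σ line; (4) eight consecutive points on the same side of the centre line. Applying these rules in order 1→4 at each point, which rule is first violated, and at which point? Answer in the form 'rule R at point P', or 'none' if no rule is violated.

Zone of each point (C = within 1σ̂, B = 1σ̂–2σ̂, A = 2σ̂–3σ̂, * = beyond 3σ̂; sign = side of CL): 1:-C, 2:-C, 3:-C, 4:+A, 5:+C, 6:+A, 7:-C, 8:-C, 9:-B, 10:+C, 11:+B, 12:+C, 13:+C, 14:-C, 15:-B
Rule 2 (two of three consecutive points beyond the same 2σ limit) is satisfied at point 6.

rule 2 at point 6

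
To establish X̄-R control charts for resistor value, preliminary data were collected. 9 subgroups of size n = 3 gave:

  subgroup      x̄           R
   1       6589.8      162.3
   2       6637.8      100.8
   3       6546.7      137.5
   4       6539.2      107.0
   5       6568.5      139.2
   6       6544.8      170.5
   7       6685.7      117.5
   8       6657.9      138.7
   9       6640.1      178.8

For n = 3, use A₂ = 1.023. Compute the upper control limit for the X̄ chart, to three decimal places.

6743.511

X̄̄ = (6589.8 + 6637.8 + 6546.7 + 6539.2 + 6568.5 + 6544.8 + 6685.7 + 6657.9 + 6640.1) / 9 = 59410.5000 / 9 = 6601.1667
R̄ = (162.3 + 100.8 + 137.5 + 107.0 + 139.2 + 170.5 + 117.5 + 138.7 + 178.8) / 9 = 1252.3000 / 9 = 139.1444
UCL = X̄̄ + A₂·R̄ = 6601.1667 + 1.023 × 139.1444 = 6743.5114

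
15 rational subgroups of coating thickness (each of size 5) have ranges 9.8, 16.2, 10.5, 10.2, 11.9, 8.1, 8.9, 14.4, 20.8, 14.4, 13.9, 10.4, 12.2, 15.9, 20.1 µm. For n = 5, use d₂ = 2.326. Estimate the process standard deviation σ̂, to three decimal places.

5.666

R̄ = (9.8 + 16.2 + 10.5 + 10.2 + 11.9 + 8.1 + 8.9 + 14.4 + 20.8 + 14.4 + 13.9 + 10.4 + 12.2 + 15.9 + 20.1) / 15 = 13.1800
σ̂ = R̄ / d₂ = 13.1800 / 2.326 = 5.6664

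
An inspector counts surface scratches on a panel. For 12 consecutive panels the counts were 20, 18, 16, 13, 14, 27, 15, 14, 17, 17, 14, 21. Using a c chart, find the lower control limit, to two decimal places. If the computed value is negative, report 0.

c̄ = (20 + 18 + 16 + 13 + 14 + 27 + 15 + 14 + 17 + 17 + 14 + 21) / 12 = 206 / 12 = 17.1667
LCL = c̄ − 3√c̄ = 17.1667 − 3 × 4.1433 = 4.7369

4.74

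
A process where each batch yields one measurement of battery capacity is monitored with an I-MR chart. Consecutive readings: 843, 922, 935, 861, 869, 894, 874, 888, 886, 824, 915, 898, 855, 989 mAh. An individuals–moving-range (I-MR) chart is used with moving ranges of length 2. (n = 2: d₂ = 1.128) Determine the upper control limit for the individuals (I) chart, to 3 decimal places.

X̄ = (843 + 922 + 935 + 861 + 869 + 894 + 874 + 888 + 886 + 824 + 915 + 898 + 855 + 989) / 14 = 889.5000
Moving ranges: 79, 13, 74, 8, 25, 20, 14, 2, 62, 91, 17, 43, 134; M̄R̄ = 582.0000 / 13 = 44.7692
UCL = X̄ + 3·M̄R̄/d₂ = 889.5000 + 3 × 44.7692 / 1.128 = 1008.5671

1008.567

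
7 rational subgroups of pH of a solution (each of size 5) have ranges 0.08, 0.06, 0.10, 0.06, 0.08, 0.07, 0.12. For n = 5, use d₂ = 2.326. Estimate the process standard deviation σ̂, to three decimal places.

0.035

R̄ = (0.08 + 0.06 + 0.10 + 0.06 + 0.08 + 0.07 + 0.12) / 7 = 0.0814
σ̂ = R̄ / d₂ = 0.0814 / 2.326 = 0.0350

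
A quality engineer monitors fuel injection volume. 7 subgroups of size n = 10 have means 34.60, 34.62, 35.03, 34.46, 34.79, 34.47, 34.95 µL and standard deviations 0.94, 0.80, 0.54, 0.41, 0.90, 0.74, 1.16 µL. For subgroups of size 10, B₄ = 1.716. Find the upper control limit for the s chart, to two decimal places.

1.35

s̄ = (0.94 + 0.80 + 0.54 + 0.41 + 0.90 + 0.74 + 1.16) / 7 = 0.7843
UCL_s = B₄·s̄ = 1.716 × 0.7843 = 1.3458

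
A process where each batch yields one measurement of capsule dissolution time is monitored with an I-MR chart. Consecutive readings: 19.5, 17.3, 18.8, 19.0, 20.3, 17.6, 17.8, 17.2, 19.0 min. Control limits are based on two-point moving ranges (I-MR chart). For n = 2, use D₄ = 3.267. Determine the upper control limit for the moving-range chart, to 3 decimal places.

4.288

Moving ranges: 2.2, 1.5, 0.2, 1.3, 2.7, 0.2, 0.6, 1.8; M̄R̄ = 10.5000 / 8 = 1.3125
UCL_MR = D₄·M̄R̄ = 3.267 × 1.3125 = 4.2879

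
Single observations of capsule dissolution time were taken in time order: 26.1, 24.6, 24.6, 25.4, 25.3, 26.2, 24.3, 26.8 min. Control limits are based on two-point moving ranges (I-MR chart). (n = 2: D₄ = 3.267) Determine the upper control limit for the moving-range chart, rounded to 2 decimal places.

Moving ranges: 1.5, 0.0, 0.8, 0.1, 0.9, 1.9, 2.5; M̄R̄ = 7.7000 / 7 = 1.1000
UCL_MR = D₄·M̄R̄ = 3.267 × 1.1000 = 3.5937

3.59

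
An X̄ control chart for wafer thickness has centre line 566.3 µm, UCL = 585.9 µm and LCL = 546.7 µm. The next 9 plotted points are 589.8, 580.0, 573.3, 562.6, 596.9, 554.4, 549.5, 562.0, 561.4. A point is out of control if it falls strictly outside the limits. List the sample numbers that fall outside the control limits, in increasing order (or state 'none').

Compare each point to [546.7, 585.9]: sample 1 = 589.8 > UCL; sample 5 = 596.9 > UCL.

1, 5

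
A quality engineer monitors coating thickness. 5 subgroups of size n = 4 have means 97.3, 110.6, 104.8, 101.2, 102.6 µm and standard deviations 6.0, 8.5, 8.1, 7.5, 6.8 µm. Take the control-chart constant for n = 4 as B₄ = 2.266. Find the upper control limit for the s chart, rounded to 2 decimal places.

16.72

s̄ = (6.0 + 8.5 + 8.1 + 7.5 + 6.8) / 5 = 7.3800
UCL_s = B₄·s̄ = 2.266 × 7.3800 = 16.7231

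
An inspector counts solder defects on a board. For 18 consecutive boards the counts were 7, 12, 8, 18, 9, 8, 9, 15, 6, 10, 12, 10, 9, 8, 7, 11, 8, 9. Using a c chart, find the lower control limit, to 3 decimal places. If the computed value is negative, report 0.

0.397

c̄ = (7 + 12 + 8 + 18 + 9 + 8 + 9 + 15 + 6 + 10 + 12 + 10 + 9 + 8 + 7 + 11 + 8 + 9) / 18 = 176 / 18 = 9.7778
LCL = c̄ − 3√c̄ = 9.7778 − 3 × 3.1269 = 0.3969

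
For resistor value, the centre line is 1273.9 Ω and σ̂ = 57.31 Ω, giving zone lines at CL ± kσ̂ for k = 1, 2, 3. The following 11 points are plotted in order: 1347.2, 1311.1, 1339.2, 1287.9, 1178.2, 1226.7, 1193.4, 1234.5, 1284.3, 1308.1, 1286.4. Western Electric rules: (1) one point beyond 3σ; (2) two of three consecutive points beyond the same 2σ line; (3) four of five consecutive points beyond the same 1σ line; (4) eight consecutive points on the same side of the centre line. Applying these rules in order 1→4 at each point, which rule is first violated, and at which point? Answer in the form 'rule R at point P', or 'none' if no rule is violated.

Zone of each point (C = within 1σ̂, B = 1σ̂–2σ̂, A = 2σ̂–3σ̂, * = beyond 3σ̂; sign = side of CL): 1:+B, 2:+C, 3:+B, 4:+C, 5:-B, 6:-C, 7:-B, 8:-C, 9:+C, 10:+C, 11:+C
No rule fires across all 11 points.

none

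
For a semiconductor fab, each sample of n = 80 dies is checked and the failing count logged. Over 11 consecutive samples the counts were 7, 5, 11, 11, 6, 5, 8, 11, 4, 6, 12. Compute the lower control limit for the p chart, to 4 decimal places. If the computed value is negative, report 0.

p̄ = Σdᵢ / (k·n) = 86 / (11 × 80) = 0.09773
LCL = p̄ − 3·√(p̄(1−p̄)/n) = 0.09773 − 3 × 0.03320 = -0.00187 → 0 (negative, so LCL = 0)

0.0000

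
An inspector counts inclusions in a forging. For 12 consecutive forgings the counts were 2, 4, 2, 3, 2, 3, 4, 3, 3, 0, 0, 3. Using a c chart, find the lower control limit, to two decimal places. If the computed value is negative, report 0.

c̄ = (2 + 4 + 2 + 3 + 2 + 3 + 4 + 3 + 3 + 0 + 0 + 3) / 12 = 29 / 12 = 2.4167
LCL = c̄ − 3√c̄ = 2.4167 − 3 × 1.5546 = -2.2470 → 0 (cannot be negative)

0.00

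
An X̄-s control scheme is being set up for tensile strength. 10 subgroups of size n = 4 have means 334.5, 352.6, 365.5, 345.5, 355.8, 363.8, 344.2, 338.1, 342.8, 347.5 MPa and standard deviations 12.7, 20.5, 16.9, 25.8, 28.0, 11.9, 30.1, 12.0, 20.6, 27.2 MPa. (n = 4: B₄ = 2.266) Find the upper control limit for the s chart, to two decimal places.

s̄ = (12.7 + 20.5 + 16.9 + 25.8 + 28.0 + 11.9 + 30.1 + 12.0 + 20.6 + 27.2) / 10 = 20.5700
UCL_s = B₄·s̄ = 2.266 × 20.5700 = 46.6116

46.61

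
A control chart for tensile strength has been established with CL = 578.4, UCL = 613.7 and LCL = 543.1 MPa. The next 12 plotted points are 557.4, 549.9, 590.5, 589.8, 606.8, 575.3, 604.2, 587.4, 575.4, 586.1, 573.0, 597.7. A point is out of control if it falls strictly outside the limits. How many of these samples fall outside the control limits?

0

All 12 points lie within [543.1, 613.7].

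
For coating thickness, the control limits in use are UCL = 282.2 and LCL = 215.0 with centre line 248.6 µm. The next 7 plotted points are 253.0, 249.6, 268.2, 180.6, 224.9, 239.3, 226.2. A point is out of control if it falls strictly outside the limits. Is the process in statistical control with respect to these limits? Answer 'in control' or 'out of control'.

Compare each point to [215.0, 282.2]: sample 4 = 180.6 < LCL.

out of control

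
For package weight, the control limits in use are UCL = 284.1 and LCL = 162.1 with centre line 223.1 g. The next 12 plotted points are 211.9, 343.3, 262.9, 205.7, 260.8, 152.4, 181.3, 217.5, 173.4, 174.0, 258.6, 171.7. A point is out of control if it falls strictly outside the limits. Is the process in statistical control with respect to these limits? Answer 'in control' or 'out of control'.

Compare each point to [162.1, 284.1]: sample 2 = 343.3 > UCL; sample 6 = 152.4 < LCL.

out of control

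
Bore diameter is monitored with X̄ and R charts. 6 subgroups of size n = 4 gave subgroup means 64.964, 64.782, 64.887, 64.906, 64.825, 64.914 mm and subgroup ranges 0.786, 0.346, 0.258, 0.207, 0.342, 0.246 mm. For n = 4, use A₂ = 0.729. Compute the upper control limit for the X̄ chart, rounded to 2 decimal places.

65.15

X̄̄ = (64.964 + 64.782 + 64.887 + 64.906 + 64.825 + 64.914) / 6 = 389.2780 / 6 = 64.8797
R̄ = (0.786 + 0.346 + 0.258 + 0.207 + 0.342 + 0.246) / 6 = 2.1850 / 6 = 0.3642
UCL = X̄̄ + A₂·R̄ = 64.8797 + 0.729 × 0.3642 = 65.1451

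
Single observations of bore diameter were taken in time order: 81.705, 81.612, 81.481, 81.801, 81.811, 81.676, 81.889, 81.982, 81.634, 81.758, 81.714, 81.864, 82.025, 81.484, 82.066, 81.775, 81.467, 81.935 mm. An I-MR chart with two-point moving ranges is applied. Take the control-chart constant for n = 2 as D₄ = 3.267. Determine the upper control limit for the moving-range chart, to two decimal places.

Moving ranges: 0.093, 0.131, 0.320, 0.010, 0.135, 0.213, 0.093, 0.348, 0.124, 0.044, 0.150, 0.161, 0.541, 0.582, 0.291, 0.308, 0.468; M̄R̄ = 4.0120 / 17 = 0.2360
UCL_MR = D₄·M̄R̄ = 3.267 × 0.2360 = 0.7710

0.77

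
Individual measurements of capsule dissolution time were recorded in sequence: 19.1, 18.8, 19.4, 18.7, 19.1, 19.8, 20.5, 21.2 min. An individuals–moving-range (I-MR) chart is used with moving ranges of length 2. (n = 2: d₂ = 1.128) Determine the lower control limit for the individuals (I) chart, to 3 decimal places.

18.017

X̄ = (19.1 + 18.8 + 19.4 + 18.7 + 19.1 + 19.8 + 20.5 + 21.2) / 8 = 19.5750
Moving ranges: 0.3, 0.6, 0.7, 0.4, 0.7, 0.7, 0.7; M̄R̄ = 4.1000 / 7 = 0.5857
LCL = X̄ − 3·M̄R̄/d₂ = 19.5750 − 3 × 0.5857 / 1.128 = 18.0172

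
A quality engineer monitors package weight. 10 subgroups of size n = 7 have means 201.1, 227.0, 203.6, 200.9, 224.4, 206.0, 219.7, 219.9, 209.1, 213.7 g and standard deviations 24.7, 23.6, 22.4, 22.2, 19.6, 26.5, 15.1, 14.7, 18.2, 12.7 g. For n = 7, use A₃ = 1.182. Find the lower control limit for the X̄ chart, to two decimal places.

X̄̄ = (201.1 + 227.0 + 203.6 + 200.9 + 224.4 + 206.0 + 219.7 + 219.9 + 209.1 + 213.7) / 10 = 212.5400
s̄ = (24.7 + 23.6 + 22.4 + 22.2 + 19.6 + 26.5 + 15.1 + 14.7 + 18.2 + 12.7) / 10 = 19.9700
LCL = X̄̄ − A₃·s̄ = 212.5400 − 1.182 × 19.9700 = 188.9355

188.94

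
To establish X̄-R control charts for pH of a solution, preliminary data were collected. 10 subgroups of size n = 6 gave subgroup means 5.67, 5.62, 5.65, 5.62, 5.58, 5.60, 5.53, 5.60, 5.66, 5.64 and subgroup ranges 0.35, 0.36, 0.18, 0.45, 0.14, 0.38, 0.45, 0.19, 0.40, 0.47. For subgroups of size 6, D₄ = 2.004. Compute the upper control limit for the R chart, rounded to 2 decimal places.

R̄ = (0.35 + 0.36 + 0.18 + 0.45 + 0.14 + 0.38 + 0.45 + 0.19 + 0.40 + 0.47) / 10 = 3.3700 / 10 = 0.3370
UCL_R = D₄·R̄ = 2.004 × 0.3370 = 0.6753

0.68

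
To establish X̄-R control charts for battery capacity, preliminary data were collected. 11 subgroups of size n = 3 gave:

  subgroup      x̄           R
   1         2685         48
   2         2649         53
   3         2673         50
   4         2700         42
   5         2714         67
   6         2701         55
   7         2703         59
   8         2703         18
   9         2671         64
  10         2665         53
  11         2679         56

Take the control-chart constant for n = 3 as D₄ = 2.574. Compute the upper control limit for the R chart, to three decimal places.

R̄ = (48 + 53 + 50 + 42 + 67 + 55 + 59 + 18 + 64 + 53 + 56) / 11 = 565.0000 / 11 = 51.3636
UCL_R = D₄·R̄ = 2.574 × 51.3636 = 132.2100

132.210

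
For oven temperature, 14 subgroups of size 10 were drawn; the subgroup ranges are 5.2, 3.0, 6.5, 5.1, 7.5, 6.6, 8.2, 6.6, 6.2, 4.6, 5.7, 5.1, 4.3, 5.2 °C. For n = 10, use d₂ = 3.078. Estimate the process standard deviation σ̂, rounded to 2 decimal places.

R̄ = (5.2 + 3.0 + 6.5 + 5.1 + 7.5 + 6.6 + 8.2 + 6.6 + 6.2 + 4.6 + 5.7 + 5.1 + 4.3 + 5.2) / 14 = 5.7000
σ̂ = R̄ / d₂ = 5.7000 / 3.078 = 1.8519

1.85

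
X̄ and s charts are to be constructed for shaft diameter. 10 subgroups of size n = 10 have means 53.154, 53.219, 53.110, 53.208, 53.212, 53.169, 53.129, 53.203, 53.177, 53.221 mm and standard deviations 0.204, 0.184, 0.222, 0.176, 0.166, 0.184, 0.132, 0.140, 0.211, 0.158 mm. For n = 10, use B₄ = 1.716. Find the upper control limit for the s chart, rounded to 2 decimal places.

0.30

s̄ = (0.204 + 0.184 + 0.222 + 0.176 + 0.166 + 0.184 + 0.132 + 0.140 + 0.211 + 0.158) / 10 = 0.1777
UCL_s = B₄·s̄ = 1.716 × 0.1777 = 0.3049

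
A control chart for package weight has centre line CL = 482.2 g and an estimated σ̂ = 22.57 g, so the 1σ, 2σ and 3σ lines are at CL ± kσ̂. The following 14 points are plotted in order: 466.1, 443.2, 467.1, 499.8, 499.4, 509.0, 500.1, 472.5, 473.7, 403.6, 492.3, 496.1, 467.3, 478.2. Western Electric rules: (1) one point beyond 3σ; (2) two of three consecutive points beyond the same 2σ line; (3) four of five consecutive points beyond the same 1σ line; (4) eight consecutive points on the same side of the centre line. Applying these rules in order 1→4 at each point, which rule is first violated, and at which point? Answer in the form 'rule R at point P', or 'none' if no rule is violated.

Zone of each point (C = within 1σ̂, B = 1σ̂–2σ̂, A = 2σ̂–3σ̂, * = beyond 3σ̂; sign = side of CL): 1:-C, 2:-B, 3:-C, 4:+C, 5:+C, 6:+B, 7:+C, 8:-C, 9:-C, 10:-*, 11:+C, 12:+C, 13:-C, 14:-C
Rule 1 (one point beyond the 3σ limits) is satisfied at point 10.

rule 1 at point 10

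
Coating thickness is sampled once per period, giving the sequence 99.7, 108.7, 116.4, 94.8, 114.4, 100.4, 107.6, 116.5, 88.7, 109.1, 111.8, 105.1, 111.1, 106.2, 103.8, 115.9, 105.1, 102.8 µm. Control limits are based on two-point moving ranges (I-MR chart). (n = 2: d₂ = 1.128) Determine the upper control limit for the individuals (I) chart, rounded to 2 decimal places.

135.36

X̄ = (99.7 + 108.7 + 116.4 + 94.8 + 114.4 + 100.4 + 107.6 + 116.5 + 88.7 + 109.1 + 111.8 + 105.1 + 111.1 + 106.2 + 103.8 + 115.9 + 105.1 + 102.8) / 18 = 106.5611
Moving ranges: 9.0, 7.7, 21.6, 19.6, 14.0, 7.2, 8.9, 27.8, 20.4, 2.7, 6.7, 6.0, 4.9, 2.4, 12.1, 10.8, 2.3; M̄R̄ = 184.1000 / 17 = 10.8294
UCL = X̄ + 3·M̄R̄/d₂ = 106.5611 + 3 × 10.8294 / 1.128 = 135.3627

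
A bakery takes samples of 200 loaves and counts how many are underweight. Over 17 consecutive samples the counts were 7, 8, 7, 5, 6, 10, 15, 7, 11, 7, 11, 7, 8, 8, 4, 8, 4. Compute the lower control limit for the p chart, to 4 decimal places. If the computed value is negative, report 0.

0.0000

p̄ = Σdᵢ / (k·n) = 133 / (17 × 200) = 0.03912
LCL = p̄ − 3·√(p̄(1−p̄)/n) = 0.03912 − 3 × 0.01371 = -0.00201 → 0 (negative, so LCL = 0)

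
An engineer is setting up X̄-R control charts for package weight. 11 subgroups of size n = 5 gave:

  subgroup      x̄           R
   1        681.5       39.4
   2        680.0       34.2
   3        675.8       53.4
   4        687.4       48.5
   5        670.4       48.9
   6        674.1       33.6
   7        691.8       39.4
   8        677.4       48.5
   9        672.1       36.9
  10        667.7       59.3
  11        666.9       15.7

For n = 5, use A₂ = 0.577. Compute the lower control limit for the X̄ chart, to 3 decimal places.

X̄̄ = (681.5 + 680.0 + 675.8 + 687.4 + 670.4 + 674.1 + 691.8 + 677.4 + 672.1 + 667.7 + 666.9) / 11 = 7445.1000 / 11 = 676.8273
R̄ = (39.4 + 34.2 + 53.4 + 48.5 + 48.9 + 33.6 + 39.4 + 48.5 + 36.9 + 59.3 + 15.7) / 11 = 457.8000 / 11 = 41.6182
LCL = X̄̄ − A₂·R̄ = 676.8273 − 0.577 × 41.6182 = 652.8136

652.814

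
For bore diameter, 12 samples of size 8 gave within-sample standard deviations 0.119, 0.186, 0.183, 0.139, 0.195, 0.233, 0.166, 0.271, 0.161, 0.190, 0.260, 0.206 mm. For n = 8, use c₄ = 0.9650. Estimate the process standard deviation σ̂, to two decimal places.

s̄ = (0.119 + 0.186 + 0.183 + 0.139 + 0.195 + 0.233 + 0.166 + 0.271 + 0.161 + 0.190 + 0.260 + 0.206) / 12 = 0.1924
σ̂ = s̄ / c₄ = 0.1924 / 0.9650 = 0.1994

0.20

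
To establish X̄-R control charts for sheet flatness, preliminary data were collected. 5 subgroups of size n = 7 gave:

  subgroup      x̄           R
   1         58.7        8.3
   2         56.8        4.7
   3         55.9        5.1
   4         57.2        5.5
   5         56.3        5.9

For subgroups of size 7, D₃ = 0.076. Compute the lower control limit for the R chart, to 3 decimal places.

R̄ = (8.3 + 4.7 + 5.1 + 5.5 + 5.9) / 5 = 29.5000 / 5 = 5.9000
LCL_R = D₃·R̄ = 0.076 × 5.9000 = 0.4484

0.448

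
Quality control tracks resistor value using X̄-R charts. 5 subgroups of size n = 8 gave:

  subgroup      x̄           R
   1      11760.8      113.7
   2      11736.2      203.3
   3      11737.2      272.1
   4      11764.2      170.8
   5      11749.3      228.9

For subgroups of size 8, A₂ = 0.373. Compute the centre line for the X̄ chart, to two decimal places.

11749.54

X̄̄ = (11760.8 + 11736.2 + 11737.2 + 11764.2 + 11749.3) / 5 = 58747.7000 / 5 = 11749.5400
CL = X̄̄ = 11749.5400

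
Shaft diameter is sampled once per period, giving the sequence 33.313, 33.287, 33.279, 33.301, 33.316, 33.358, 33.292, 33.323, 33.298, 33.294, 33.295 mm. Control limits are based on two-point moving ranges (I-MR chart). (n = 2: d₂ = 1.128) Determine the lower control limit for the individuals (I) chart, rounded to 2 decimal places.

X̄ = (33.313 + 33.287 + 33.279 + 33.301 + 33.316 + 33.358 + 33.292 + 33.323 + 33.298 + 33.294 + 33.295) / 11 = 33.3051
Moving ranges: 0.026, 0.008, 0.022, 0.015, 0.042, 0.066, 0.031, 0.025, 0.004, 0.001; M̄R̄ = 0.2400 / 10 = 0.0240
LCL = X̄ − 3·M̄R̄/d₂ = 33.3051 − 3 × 0.0240 / 1.128 = 33.2413

33.24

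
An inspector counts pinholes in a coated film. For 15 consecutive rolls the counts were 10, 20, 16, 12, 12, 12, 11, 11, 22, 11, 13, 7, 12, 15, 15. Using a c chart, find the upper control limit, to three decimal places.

24.194

c̄ = (10 + 20 + 16 + 12 + 12 + 12 + 11 + 11 + 22 + 11 + 13 + 7 + 12 + 15 + 15) / 15 = 199 / 15 = 13.2667
UCL = c̄ + 3√c̄ = 13.2667 + 3 × √13.2667 = 13.2667 + 3 × 3.6423 = 24.1937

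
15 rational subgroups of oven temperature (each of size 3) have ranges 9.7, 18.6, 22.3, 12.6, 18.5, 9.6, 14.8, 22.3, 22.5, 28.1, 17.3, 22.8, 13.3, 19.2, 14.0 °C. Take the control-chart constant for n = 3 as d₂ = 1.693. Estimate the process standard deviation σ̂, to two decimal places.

R̄ = (9.7 + 18.6 + 22.3 + 12.6 + 18.5 + 9.6 + 14.8 + 22.3 + 22.5 + 28.1 + 17.3 + 22.8 + 13.3 + 19.2 + 14.0) / 15 = 17.7067
σ̂ = R̄ / d₂ = 17.7067 / 1.693 = 10.4588

10.46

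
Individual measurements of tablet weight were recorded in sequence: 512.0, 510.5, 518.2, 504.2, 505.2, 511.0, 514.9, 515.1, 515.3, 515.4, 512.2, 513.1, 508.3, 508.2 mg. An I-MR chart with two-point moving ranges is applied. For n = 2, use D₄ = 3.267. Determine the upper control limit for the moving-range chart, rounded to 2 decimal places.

Moving ranges: 1.5, 7.7, 14.0, 1.0, 5.8, 3.9, 0.2, 0.2, 0.1, 3.2, 0.9, 4.8, 0.1; M̄R̄ = 43.4000 / 13 = 3.3385
UCL_MR = D₄·M̄R̄ = 3.267 × 3.3385 = 10.9068

10.91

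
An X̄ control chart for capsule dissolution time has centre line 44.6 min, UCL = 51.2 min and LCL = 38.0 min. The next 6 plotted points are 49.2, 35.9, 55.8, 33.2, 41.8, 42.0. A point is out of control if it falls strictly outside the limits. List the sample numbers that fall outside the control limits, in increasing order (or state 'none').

Compare each point to [38.0, 51.2]: sample 2 = 35.9 < LCL; sample 3 = 55.8 > UCL; sample 4 = 33.2 < LCL.

2, 3, 4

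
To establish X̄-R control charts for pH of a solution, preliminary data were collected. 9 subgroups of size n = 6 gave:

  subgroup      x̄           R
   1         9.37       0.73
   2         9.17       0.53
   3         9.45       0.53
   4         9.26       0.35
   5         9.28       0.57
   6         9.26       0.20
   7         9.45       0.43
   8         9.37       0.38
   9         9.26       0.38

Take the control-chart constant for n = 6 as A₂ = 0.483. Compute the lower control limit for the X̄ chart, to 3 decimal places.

9.099

X̄̄ = (9.37 + 9.17 + 9.45 + 9.26 + 9.28 + 9.26 + 9.45 + 9.37 + 9.26) / 9 = 83.8700 / 9 = 9.3189
R̄ = (0.73 + 0.53 + 0.53 + 0.35 + 0.57 + 0.20 + 0.43 + 0.38 + 0.38) / 9 = 4.1000 / 9 = 0.4556
LCL = X̄̄ − A₂·R̄ = 9.3189 − 0.483 × 0.4556 = 9.0989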